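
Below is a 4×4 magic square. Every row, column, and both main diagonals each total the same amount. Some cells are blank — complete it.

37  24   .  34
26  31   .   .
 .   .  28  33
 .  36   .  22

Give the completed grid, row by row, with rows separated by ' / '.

37 24 23 34 / 26 31 32 29 / 30 27 28 33 / 25 36 35 22

Main diagonal is already complete: 37 + 31 + 28 + 22 = 118, so that is the magic constant.
Row 1: 37 + 24 + 34 + ? = 118, so (1,3) = 23.
Column 2 must total 118; the given cells sum to 91, so (3,2) = 27.
Column 4 must total 118; the given cells sum to 89, so (2,4) = 29.
Row 2: 26 + 31 + 29 + ? = 118, so (2,3) = 32.
Using row 3: 27 + 28 + 33 + ? → (3,1) = 118 − 88 = 30.
Using column 1: 37 + 26 + 30 + ? → (4,1) = 118 − 93 = 25.
From column 3, 118 − (23 + 32 + 28) gives (4,3) = 35.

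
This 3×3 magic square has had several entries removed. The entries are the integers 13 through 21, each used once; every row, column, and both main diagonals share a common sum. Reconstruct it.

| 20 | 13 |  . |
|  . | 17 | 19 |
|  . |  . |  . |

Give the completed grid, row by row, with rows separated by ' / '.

The entries are 13 through 21, which sum to 153, so each line sums to 153/3 = 51.
The remaining cell in row 1 is (1,3) = 51 − 33 = 18.
Row 2: 17 + 19 + ? = 51, so (2,1) = 15.
From column 1, 51 − (20 + 15) gives (3,1) = 16.
Column 2 needs 51; the known cells sum to 30, so (3,2) = 21.
The remaining cell in column 3 is (3,3) = 51 − 37 = 14.

20 13 18 / 15 17 19 / 16 21 14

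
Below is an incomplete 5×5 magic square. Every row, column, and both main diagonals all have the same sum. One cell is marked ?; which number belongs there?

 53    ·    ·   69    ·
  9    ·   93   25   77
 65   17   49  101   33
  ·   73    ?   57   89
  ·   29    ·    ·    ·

Row 3 is complete and sums to 265; that is the magic constant.
Row 2: 9 + 93 + 25 + 77 + ? = 265, so (2,2) = 61.
Using column 2: 61 + 17 + 73 + 29 + ? → (1,2) = 265 − 180 = 85.
From column 4, 265 − (69 + 25 + 101 + 57) gives (5,4) = 13.
The remaining cell in main diagonal is (5,5) = 265 − 220 = 45.
The remaining cell in column 5 is (1,5) = 265 − 244 = 21.
The remaining cell in anti-diagonal is (5,1) = 265 − 168 = 97.
Row 1 needs 265; the known cells sum to 228, so (1,3) = 37.
From row 5, 265 − (97 + 29 + 13 + 45) gives (5,3) = 81.
Column 1 needs 265; the known cells sum to 224, so (4,1) = 41.
The remaining cell in column 3 is (4,3) = 265 − 260 = 5.

5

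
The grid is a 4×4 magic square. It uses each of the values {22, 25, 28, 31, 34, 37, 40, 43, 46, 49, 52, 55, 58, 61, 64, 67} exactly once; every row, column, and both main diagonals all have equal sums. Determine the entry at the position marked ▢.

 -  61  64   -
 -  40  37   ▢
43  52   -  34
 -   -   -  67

46

The 16 entries sum to 712, so each line sums to 712/4 = 178.
The remaining cell in row 3 is (3,3) = 178 − 129 = 49.
Column 2 needs 178; the known cells sum to 153, so (4,2) = 25.
Column 3 must total 178; the given cells sum to 150, so (4,3) = 28.
Using main diagonal: 40 + 49 + 67 + ? → (1,1) = 178 − 156 = 22.
The remaining cell in row 1 is (1,4) = 178 − 147 = 31.
Row 4 needs 178; the known cells sum to 120, so (4,1) = 58.
Column 1: 22 + 43 + 58 + ? = 178, so (2,1) = 55.
Column 4 needs 178; the known cells sum to 132, so (2,4) = 46.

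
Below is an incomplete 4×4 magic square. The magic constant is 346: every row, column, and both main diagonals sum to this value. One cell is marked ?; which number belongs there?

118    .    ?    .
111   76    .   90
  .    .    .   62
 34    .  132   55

48

Row 2: 111 + 76 + 90 + ? = 346, so (2,3) = 69.
The remaining cell in row 4 is (4,2) = 346 − 221 = 125.
Column 1 needs 346; the known cells sum to 263, so (3,1) = 83.
Using column 4: 90 + 62 + 55 + ? → (1,4) = 346 − 207 = 139.
The remaining cell in main diagonal is (3,3) = 346 − 249 = 97.
Anti-diagonal must total 346; the given cells sum to 242, so (3,2) = 104.
From column 2, 346 − (76 + 104 + 125) gives (1,2) = 41.
Column 3 needs 346; the known cells sum to 298, so (1,3) = 48.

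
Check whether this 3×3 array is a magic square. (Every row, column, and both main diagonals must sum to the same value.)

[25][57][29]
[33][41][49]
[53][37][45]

Row 1: 25 + 57 + 29 = 111.
Row 2: 33 + 41 + 49 = 123.
Row 3: 53 + 37 + 45 = 135.
Column 1: 25 + 33 + 53 = 111.
Column 2: 57 + 41 + 37 = 135.
Column 3: 29 + 49 + 45 = 123.
Main diagonal: 25 + 41 + 45 = 111.
Anti-diagonal: 29 + 41 + 53 = 123.

No — row 3 sums to 135 but column 3 sums to 123.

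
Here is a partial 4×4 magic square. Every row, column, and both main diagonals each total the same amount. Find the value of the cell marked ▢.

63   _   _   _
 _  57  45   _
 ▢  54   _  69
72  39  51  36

33

Row 4 is complete and sums to 198; that is the magic constant.
The remaining cell in column 2 is (1,2) = 198 − 150 = 48.
The remaining cell in main diagonal is (3,3) = 198 − 156 = 42.
Anti-diagonal needs 198; the known cells sum to 171, so (1,4) = 27.
Row 1: 63 + 48 + 27 + ? = 198, so (1,3) = 60.
Row 3: 54 + 42 + 69 + ? = 198, so (3,1) = 33.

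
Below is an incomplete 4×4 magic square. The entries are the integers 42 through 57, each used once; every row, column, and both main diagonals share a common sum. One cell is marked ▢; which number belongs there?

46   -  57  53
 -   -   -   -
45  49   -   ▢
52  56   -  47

50

The entries are 42 through 57, which sum to 792, so each line sums to 792/4 = 198.
Row 1 must total 198; the given cells sum to 156, so (1,2) = 42.
The remaining cell in row 4 is (4,3) = 198 − 155 = 43.
The remaining cell in column 1 is (2,1) = 198 − 143 = 55.
Column 2: 42 + 49 + 56 + ? = 198, so (2,2) = 51.
Main diagonal: 46 + 51 + 47 + ? = 198, so (3,3) = 54.
Anti-diagonal needs 198; the known cells sum to 154, so (2,3) = 44.
From row 2, 198 − (55 + 51 + 44) gives (2,4) = 48.
The remaining cell in row 3 is (3,4) = 198 − 148 = 50.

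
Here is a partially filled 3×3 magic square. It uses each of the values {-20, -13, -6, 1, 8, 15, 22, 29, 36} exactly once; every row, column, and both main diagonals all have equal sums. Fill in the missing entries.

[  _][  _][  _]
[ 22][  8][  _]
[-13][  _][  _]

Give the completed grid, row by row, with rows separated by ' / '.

15 -20 29 / 22 8 -6 / -13 36 1

The 9 entries sum to 72, so each line sums to 72/3 = 24.
Using row 2: 22 + 8 + ? → (2,3) = 24 − 30 = -6.
From column 1, 24 − (22 + (-13)) gives (1,1) = 15.
Main diagonal must total 24; the given cells sum to 23, so (3,3) = 1.
Using anti-diagonal: 8 + (-13) + ? → (1,3) = 24 − (-5) = 29.
Using row 1: 15 + 29 + ? → (1,2) = 24 − 44 = -20.
Row 3: -13 + 1 + ? = 24, so (3,2) = 36.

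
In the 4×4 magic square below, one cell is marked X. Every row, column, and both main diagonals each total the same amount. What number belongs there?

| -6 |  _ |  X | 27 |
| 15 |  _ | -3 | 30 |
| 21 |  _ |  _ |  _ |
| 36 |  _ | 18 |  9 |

Column 1 is complete and sums to 66; that is the magic constant.
Row 2: 15 + (-3) + 30 + ? = 66, so (2,2) = 24.
The remaining cell in row 4 is (4,2) = 66 − 63 = 3.
Column 4: 27 + 30 + 9 + ? = 66, so (3,4) = 0.
The remaining cell in main diagonal is (3,3) = 66 − 27 = 39.
Anti-diagonal: 27 + (-3) + 36 + ? = 66, so (3,2) = 6.
Column 2 needs 66; the known cells sum to 33, so (1,2) = 33.
Using column 3: -3 + 39 + 18 + ? → (1,3) = 66 − 54 = 12.

12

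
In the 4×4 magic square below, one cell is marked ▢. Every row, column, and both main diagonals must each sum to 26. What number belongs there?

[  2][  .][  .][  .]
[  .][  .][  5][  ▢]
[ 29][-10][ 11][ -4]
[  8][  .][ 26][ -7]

Row 4: 8 + 26 + (-7) + ? = 26, so (4,2) = -1.
Column 1 needs 26; the known cells sum to 39, so (2,1) = -13.
Column 3 must total 26; the given cells sum to 42, so (1,3) = -16.
The remaining cell in main diagonal is (2,2) = 26 − 6 = 20.
From anti-diagonal, 26 − (5 + (-10) + 8) gives (1,4) = 23.
Row 1 needs 26; the known cells sum to 9, so (1,2) = 17.
Row 2 must total 26; the given cells sum to 12, so (2,4) = 14.

14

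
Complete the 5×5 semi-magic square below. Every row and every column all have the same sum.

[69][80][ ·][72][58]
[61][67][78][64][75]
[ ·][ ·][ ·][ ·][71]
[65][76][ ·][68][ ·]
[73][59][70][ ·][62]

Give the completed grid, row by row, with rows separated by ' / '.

69 80 66 72 58 / 61 67 78 64 75 / 77 63 74 60 71 / 65 76 57 68 79 / 73 59 70 81 62

Row 2 is already complete: 61 + 67 + 78 + 64 + 75 = 345, so that is the magic constant.
From row 1, 345 − (69 + 80 + 72 + 58) gives (1,3) = 66.
The remaining cell in row 5 is (5,4) = 345 − 264 = 81.
Column 1 must total 345; the given cells sum to 268, so (3,1) = 77.
Column 2 needs 345; the known cells sum to 282, so (3,2) = 63.
From column 4, 345 − (72 + 64 + 68 + 81) gives (3,4) = 60.
Column 5 needs 345; the known cells sum to 266, so (4,5) = 79.
Using row 3: 77 + 63 + 60 + 71 + ? → (3,3) = 345 − 271 = 74.
From row 4, 345 − (65 + 76 + 68 + 79) gives (4,3) = 57.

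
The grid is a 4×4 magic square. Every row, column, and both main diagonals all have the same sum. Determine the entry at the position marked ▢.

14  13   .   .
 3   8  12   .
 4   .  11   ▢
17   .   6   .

16

Column 1 is complete and sums to 38; that is the magic constant.
From row 2, 38 − (3 + 8 + 12) gives (2,4) = 15.
From column 3, 38 − (12 + 11 + 6) gives (1,3) = 9.
Main diagonal: 14 + 8 + 11 + ? = 38, so (4,4) = 5.
Row 1 needs 38; the known cells sum to 36, so (1,4) = 2.
From row 4, 38 − (17 + 6 + 5) gives (4,2) = 10.
The remaining cell in column 2 is (3,2) = 38 − 31 = 7.
The remaining cell in column 4 is (3,4) = 38 − 22 = 16.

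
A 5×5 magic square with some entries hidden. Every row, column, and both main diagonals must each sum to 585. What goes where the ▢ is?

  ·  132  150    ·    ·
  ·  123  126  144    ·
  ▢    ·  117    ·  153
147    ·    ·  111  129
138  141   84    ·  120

81

Using row 5: 138 + 141 + 84 + 120 + ? → (5,4) = 585 − 483 = 102.
The remaining cell in column 3 is (4,3) = 585 − 477 = 108.
Main diagonal: 123 + 117 + 111 + 120 + ? = 585, so (1,1) = 114.
The remaining cell in row 4 is (4,2) = 585 − 495 = 90.
Using column 2: 132 + 123 + 90 + 141 + ? → (3,2) = 585 − 486 = 99.
Anti-diagonal must total 585; the given cells sum to 489, so (1,5) = 96.
Row 1: 114 + 132 + 150 + 96 + ? = 585, so (1,4) = 93.
Using column 4: 93 + 144 + 111 + 102 + ? → (3,4) = 585 − 450 = 135.
Column 5 must total 585; the given cells sum to 498, so (2,5) = 87.
Row 2 needs 585; the known cells sum to 480, so (2,1) = 105.
Row 3 needs 585; the known cells sum to 504, so (3,1) = 81.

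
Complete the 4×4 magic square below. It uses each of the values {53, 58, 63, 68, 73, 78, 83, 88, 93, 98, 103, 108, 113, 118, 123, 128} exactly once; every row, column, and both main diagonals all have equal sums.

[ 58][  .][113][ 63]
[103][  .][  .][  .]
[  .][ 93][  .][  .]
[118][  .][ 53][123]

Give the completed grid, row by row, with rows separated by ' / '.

The 16 entries sum to 1448, so each line sums to 1448/4 = 362.
From row 1, 362 − (58 + 113 + 63) gives (1,2) = 128.
Using row 4: 118 + 53 + 123 + ? → (4,2) = 362 − 294 = 68.
Column 1 must total 362; the given cells sum to 279, so (3,1) = 83.
Column 2 must total 362; the given cells sum to 289, so (2,2) = 73.
The remaining cell in main diagonal is (3,3) = 362 − 254 = 108.
From anti-diagonal, 362 − (63 + 93 + 118) gives (2,3) = 88.
Using row 2: 103 + 73 + 88 + ? → (2,4) = 362 − 264 = 98.
From row 3, 362 − (83 + 93 + 108) gives (3,4) = 78.

58 128 113 63 / 103 73 88 98 / 83 93 108 78 / 118 68 53 123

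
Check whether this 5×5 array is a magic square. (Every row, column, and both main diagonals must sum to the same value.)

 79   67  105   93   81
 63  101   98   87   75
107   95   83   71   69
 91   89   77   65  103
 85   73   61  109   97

Row 1: 79 + 67 + 105 + 93 + 81 = 425.
Row 2: 63 + 101 + 98 + 87 + 75 = 424.
Row 3: 107 + 95 + 83 + 71 + 69 = 425.
Row 4: 91 + 89 + 77 + 65 + 103 = 425.
Row 5: 85 + 73 + 61 + 109 + 97 = 425.
Column 1: 79 + 63 + 107 + 91 + 85 = 425.
Column 2: 67 + 101 + 95 + 89 + 73 = 425.
Column 3: 105 + 98 + 83 + 77 + 61 = 424.
Column 4: 93 + 87 + 71 + 65 + 109 = 425.
Column 5: 81 + 75 + 69 + 103 + 97 = 425.
Main diagonal: 79 + 101 + 83 + 65 + 97 = 425.
Anti-diagonal: 81 + 87 + 83 + 89 + 85 = 425.

No — anti-diagonal sums to 425 but row 2 sums to 424.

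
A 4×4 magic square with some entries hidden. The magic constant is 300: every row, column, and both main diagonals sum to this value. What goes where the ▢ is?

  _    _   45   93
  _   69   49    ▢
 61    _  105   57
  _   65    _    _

From row 3, 300 − (61 + 105 + 57) gives (3,2) = 77.
Column 2 must total 300; the given cells sum to 211, so (1,2) = 89.
Column 3 needs 300; the known cells sum to 199, so (4,3) = 101.
Anti-diagonal needs 300; the known cells sum to 219, so (4,1) = 81.
From row 1, 300 − (89 + 45 + 93) gives (1,1) = 73.
Row 4 needs 300; the known cells sum to 247, so (4,4) = 53.
Using column 1: 73 + 61 + 81 + ? → (2,1) = 300 − 215 = 85.
From column 4, 300 − (93 + 57 + 53) gives (2,4) = 97.

97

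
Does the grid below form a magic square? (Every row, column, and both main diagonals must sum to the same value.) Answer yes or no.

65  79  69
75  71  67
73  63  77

Row 1: 65 + 79 + 69 = 213.
Row 2: 75 + 71 + 67 = 213.
Row 3: 73 + 63 + 77 = 213.
Column 1: 65 + 75 + 73 = 213.
Column 2: 79 + 71 + 63 = 213.
Column 3: 69 + 67 + 77 = 213.
Main diagonal: 65 + 71 + 77 = 213.
Anti-diagonal: 69 + 71 + 73 = 213.
All lines sum to 213.

Yes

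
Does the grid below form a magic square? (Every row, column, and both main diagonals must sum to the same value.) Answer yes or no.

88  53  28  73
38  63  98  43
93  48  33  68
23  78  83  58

Yes

Row 1: 88 + 53 + 28 + 73 = 242.
Row 2: 38 + 63 + 98 + 43 = 242.
Row 3: 93 + 48 + 33 + 68 = 242.
Row 4: 23 + 78 + 83 + 58 = 242.
Column 1: 88 + 38 + 93 + 23 = 242.
Column 2: 53 + 63 + 48 + 78 = 242.
Column 3: 28 + 98 + 33 + 83 = 242.
Column 4: 73 + 43 + 68 + 58 = 242.
Main diagonal: 88 + 63 + 33 + 58 = 242.
Anti-diagonal: 73 + 98 + 48 + 23 = 242.
All lines sum to 242.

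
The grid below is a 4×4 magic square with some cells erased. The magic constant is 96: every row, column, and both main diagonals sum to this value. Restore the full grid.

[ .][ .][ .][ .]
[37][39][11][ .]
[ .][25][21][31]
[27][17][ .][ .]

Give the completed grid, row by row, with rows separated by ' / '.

13 15 35 33 / 37 39 11 9 / 19 25 21 31 / 27 17 29 23

Row 2 must total 96; the given cells sum to 87, so (2,4) = 9.
The remaining cell in row 3 is (3,1) = 96 − 77 = 19.
Column 1 needs 96; the known cells sum to 83, so (1,1) = 13.
Column 2 must total 96; the given cells sum to 81, so (1,2) = 15.
Main diagonal must total 96; the given cells sum to 73, so (4,4) = 23.
Anti-diagonal must total 96; the given cells sum to 63, so (1,4) = 33.
Row 1 must total 96; the given cells sum to 61, so (1,3) = 35.
Row 4 needs 96; the known cells sum to 67, so (4,3) = 29.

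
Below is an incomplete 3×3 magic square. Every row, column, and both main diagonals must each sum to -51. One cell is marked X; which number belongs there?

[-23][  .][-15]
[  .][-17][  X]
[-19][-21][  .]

The remaining cell in row 1 is (1,2) = -51 − (-38) = -13.
Using row 3: -19 + (-21) + ? → (3,3) = -51 − (-40) = -11.
The remaining cell in column 1 is (2,1) = -51 − (-42) = -9.
From column 3, -51 − (-15 + (-11)) gives (2,3) = -25.

-25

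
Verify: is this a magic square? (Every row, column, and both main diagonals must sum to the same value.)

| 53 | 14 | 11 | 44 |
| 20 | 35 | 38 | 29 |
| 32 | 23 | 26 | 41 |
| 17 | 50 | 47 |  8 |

Row 1: 53 + 14 + 11 + 44 = 122.
Row 2: 20 + 35 + 38 + 29 = 122.
Row 3: 32 + 23 + 26 + 41 = 122.
Row 4: 17 + 50 + 47 + 8 = 122.
Column 1: 53 + 20 + 32 + 17 = 122.
Column 2: 14 + 35 + 23 + 50 = 122.
Column 3: 11 + 38 + 26 + 47 = 122.
Column 4: 44 + 29 + 41 + 8 = 122.
Main diagonal: 53 + 35 + 26 + 8 = 122.
Anti-diagonal: 44 + 38 + 23 + 17 = 122.
All lines sum to 122.

Yes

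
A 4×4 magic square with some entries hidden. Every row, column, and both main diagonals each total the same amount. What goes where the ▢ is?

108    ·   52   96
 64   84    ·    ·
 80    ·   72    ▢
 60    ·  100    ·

92

Column 1 is complete and sums to 312; that is the magic constant.
Using row 1: 108 + 52 + 96 + ? → (1,2) = 312 − 256 = 56.
Column 3 must total 312; the given cells sum to 224, so (2,3) = 88.
From main diagonal, 312 − (108 + 84 + 72) gives (4,4) = 48.
Anti-diagonal must total 312; the given cells sum to 244, so (3,2) = 68.
Row 2 must total 312; the given cells sum to 236, so (2,4) = 76.
From row 3, 312 − (80 + 68 + 72) gives (3,4) = 92.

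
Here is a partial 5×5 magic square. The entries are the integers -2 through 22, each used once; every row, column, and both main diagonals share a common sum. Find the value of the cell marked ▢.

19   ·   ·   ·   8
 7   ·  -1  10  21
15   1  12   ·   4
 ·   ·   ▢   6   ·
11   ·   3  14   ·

20

The entries are -2 through 22, which sum to 250, so each line sums to 250/5 = 50.
Row 2 must total 50; the given cells sum to 37, so (2,2) = 13.
From row 3, 50 − (15 + 1 + 12 + 4) gives (3,4) = 18.
Column 1: 19 + 7 + 15 + 11 + ? = 50, so (4,1) = -2.
Column 4: 10 + 18 + 6 + 14 + ? = 50, so (1,4) = 2.
The remaining cell in main diagonal is (5,5) = 50 − 50 = 0.
Using anti-diagonal: 8 + 10 + 12 + 11 + ? → (4,2) = 50 − 41 = 9.
Using row 5: 11 + 3 + 14 + 0 + ? → (5,2) = 50 − 28 = 22.
Column 2 needs 50; the known cells sum to 45, so (1,2) = 5.
Column 5 must total 50; the given cells sum to 33, so (4,5) = 17.
From row 1, 50 − (19 + 5 + 2 + 8) gives (1,3) = 16.
Row 4 must total 50; the given cells sum to 30, so (4,3) = 20.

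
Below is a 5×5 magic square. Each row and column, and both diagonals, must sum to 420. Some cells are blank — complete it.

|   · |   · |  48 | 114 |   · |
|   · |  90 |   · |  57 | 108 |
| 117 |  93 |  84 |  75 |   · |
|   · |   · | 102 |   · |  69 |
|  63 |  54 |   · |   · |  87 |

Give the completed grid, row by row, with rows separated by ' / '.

Row 3: 117 + 93 + 84 + 75 + ? = 420, so (3,5) = 51.
Using column 5: 108 + 51 + 69 + 87 + ? → (1,5) = 420 − 315 = 105.
Anti-diagonal needs 420; the known cells sum to 309, so (4,2) = 111.
From column 2, 420 − (90 + 93 + 111 + 54) gives (1,2) = 72.
Row 1: 72 + 48 + 114 + 105 + ? = 420, so (1,1) = 81.
Using main diagonal: 81 + 90 + 84 + 87 + ? → (4,4) = 420 − 342 = 78.
The remaining cell in row 4 is (4,1) = 420 − 360 = 60.
The remaining cell in column 1 is (2,1) = 420 − 321 = 99.
Column 4: 114 + 57 + 75 + 78 + ? = 420, so (5,4) = 96.
Row 2 must total 420; the given cells sum to 354, so (2,3) = 66.
From row 5, 420 − (63 + 54 + 96 + 87) gives (5,3) = 120.

81 72 48 114 105 / 99 90 66 57 108 / 117 93 84 75 51 / 60 111 102 78 69 / 63 54 120 96 87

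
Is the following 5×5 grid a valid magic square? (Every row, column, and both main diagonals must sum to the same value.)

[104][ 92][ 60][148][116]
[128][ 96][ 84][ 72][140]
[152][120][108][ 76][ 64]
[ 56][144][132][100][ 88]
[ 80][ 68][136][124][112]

Yes

Row 1: 104 + 92 + 60 + 148 + 116 = 520.
Row 2: 128 + 96 + 84 + 72 + 140 = 520.
Row 3: 152 + 120 + 108 + 76 + 64 = 520.
Row 4: 56 + 144 + 132 + 100 + 88 = 520.
Row 5: 80 + 68 + 136 + 124 + 112 = 520.
Column 1: 104 + 128 + 152 + 56 + 80 = 520.
Column 2: 92 + 96 + 120 + 144 + 68 = 520.
Column 3: 60 + 84 + 108 + 132 + 136 = 520.
Column 4: 148 + 72 + 76 + 100 + 124 = 520.
Column 5: 116 + 140 + 64 + 88 + 112 = 520.
Main diagonal: 104 + 96 + 108 + 100 + 112 = 520.
Anti-diagonal: 116 + 72 + 108 + 144 + 80 = 520.
All lines sum to 520.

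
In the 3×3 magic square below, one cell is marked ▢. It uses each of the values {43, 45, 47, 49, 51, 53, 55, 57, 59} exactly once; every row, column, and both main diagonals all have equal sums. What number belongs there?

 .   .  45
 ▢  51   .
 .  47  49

The 9 entries sum to 459, so each line sums to 459/3 = 153.
The remaining cell in row 3 is (3,1) = 153 − 96 = 57.
Column 2: 51 + 47 + ? = 153, so (1,2) = 55.
Column 3 must total 153; the given cells sum to 94, so (2,3) = 59.
Main diagonal must total 153; the given cells sum to 100, so (1,1) = 53.
Row 2: 51 + 59 + ? = 153, so (2,1) = 43.

43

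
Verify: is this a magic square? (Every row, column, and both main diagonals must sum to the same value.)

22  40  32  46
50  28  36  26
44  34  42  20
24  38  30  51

Row 1: 22 + 40 + 32 + 46 = 140.
Row 2: 50 + 28 + 36 + 26 = 140.
Row 3: 44 + 34 + 42 + 20 = 140.
Row 4: 24 + 38 + 30 + 51 = 143.
Column 1: 22 + 50 + 44 + 24 = 140.
Column 2: 40 + 28 + 34 + 38 = 140.
Column 3: 32 + 36 + 42 + 30 = 140.
Column 4: 46 + 26 + 20 + 51 = 143.
Main diagonal: 22 + 28 + 42 + 51 = 143.
Anti-diagonal: 46 + 36 + 34 + 24 = 140.

No — anti-diagonal sums to 140 but column 4 sums to 143.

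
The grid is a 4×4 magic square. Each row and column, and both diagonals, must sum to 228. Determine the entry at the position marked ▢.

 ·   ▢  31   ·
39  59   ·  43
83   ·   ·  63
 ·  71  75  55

Row 2: 39 + 59 + 43 + ? = 228, so (2,3) = 87.
Row 4 needs 228; the known cells sum to 201, so (4,1) = 27.
Column 1 must total 228; the given cells sum to 149, so (1,1) = 79.
From column 3, 228 − (31 + 87 + 75) gives (3,3) = 35.
The remaining cell in column 4 is (1,4) = 228 − 161 = 67.
Anti-diagonal must total 228; the given cells sum to 181, so (3,2) = 47.
Using row 1: 79 + 31 + 67 + ? → (1,2) = 228 − 177 = 51.

51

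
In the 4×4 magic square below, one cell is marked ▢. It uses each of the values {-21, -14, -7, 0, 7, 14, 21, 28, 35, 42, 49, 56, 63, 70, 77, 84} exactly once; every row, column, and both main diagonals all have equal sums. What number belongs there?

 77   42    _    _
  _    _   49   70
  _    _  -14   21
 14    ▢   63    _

The 16 entries sum to 504, so each line sums to 504/4 = 126.
Column 3 must total 126; the given cells sum to 98, so (1,3) = 28.
Using row 1: 77 + 42 + 28 + ? → (1,4) = 126 − 147 = -21.
Column 4 must total 126; the given cells sum to 70, so (4,4) = 56.
Main diagonal: 77 + (-14) + 56 + ? = 126, so (2,2) = 7.
Using anti-diagonal: -21 + 49 + 14 + ? → (3,2) = 126 − 42 = 84.
From row 2, 126 − (7 + 49 + 70) gives (2,1) = 0.
Row 3: 84 + (-14) + 21 + ? = 126, so (3,1) = 35.
Row 4 needs 126; the known cells sum to 133, so (4,2) = -7.

-7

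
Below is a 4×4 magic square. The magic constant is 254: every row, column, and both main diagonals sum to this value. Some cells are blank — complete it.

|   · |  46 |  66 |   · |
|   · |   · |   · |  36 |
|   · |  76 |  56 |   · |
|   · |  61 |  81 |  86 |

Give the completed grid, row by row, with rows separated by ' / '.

41 46 66 101 / 96 71 51 36 / 91 76 56 31 / 26 61 81 86

Row 4 needs 254; the known cells sum to 228, so (4,1) = 26.
Column 2 must total 254; the given cells sum to 183, so (2,2) = 71.
Column 3 needs 254; the known cells sum to 203, so (2,3) = 51.
Main diagonal must total 254; the given cells sum to 213, so (1,1) = 41.
Anti-diagonal needs 254; the known cells sum to 153, so (1,4) = 101.
From row 2, 254 − (71 + 51 + 36) gives (2,1) = 96.
From column 1, 254 − (41 + 96 + 26) gives (3,1) = 91.
Using column 4: 101 + 36 + 86 + ? → (3,4) = 254 − 223 = 31.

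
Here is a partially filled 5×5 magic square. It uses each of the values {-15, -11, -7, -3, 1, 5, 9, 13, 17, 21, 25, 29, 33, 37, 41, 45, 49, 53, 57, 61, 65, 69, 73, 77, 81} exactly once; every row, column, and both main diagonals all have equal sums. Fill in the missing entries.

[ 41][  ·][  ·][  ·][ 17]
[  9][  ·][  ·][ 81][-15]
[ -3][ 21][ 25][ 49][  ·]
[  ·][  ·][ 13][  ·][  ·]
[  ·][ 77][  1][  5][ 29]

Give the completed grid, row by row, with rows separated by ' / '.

The 25 entries sum to 825, so each line sums to 825/5 = 165.
Row 3 needs 165; the known cells sum to 92, so (3,5) = 73.
Using row 5: 77 + 1 + 5 + 29 + ? → (5,1) = 165 − 112 = 53.
Column 1: 41 + 9 + (-3) + 53 + ? = 165, so (4,1) = 65.
Using column 5: 17 + (-15) + 73 + 29 + ? → (4,5) = 165 − 104 = 61.
Anti-diagonal needs 165; the known cells sum to 176, so (4,2) = -11.
Row 4: 65 + (-11) + 13 + 61 + ? = 165, so (4,4) = 37.
The remaining cell in column 4 is (1,4) = 165 − 172 = -7.
Main diagonal must total 165; the given cells sum to 132, so (2,2) = 33.
Using row 2: 9 + 33 + 81 + (-15) + ? → (2,3) = 165 − 108 = 57.
Column 2: 33 + 21 + (-11) + 77 + ? = 165, so (1,2) = 45.
Column 3 needs 165; the known cells sum to 96, so (1,3) = 69.

41 45 69 -7 17 / 9 33 57 81 -15 / -3 21 25 49 73 / 65 -11 13 37 61 / 53 77 1 5 29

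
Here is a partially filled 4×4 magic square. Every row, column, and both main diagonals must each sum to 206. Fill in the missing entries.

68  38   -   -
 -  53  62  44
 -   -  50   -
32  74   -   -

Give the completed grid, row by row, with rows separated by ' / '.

68 38 29 71 / 47 53 62 44 / 59 41 50 56 / 32 74 65 35

Using row 2: 53 + 62 + 44 + ? → (2,1) = 206 − 159 = 47.
From column 1, 206 − (68 + 47 + 32) gives (3,1) = 59.
Column 2 must total 206; the given cells sum to 165, so (3,2) = 41.
Using main diagonal: 68 + 53 + 50 + ? → (4,4) = 206 − 171 = 35.
From anti-diagonal, 206 − (62 + 41 + 32) gives (1,4) = 71.
Row 1 must total 206; the given cells sum to 177, so (1,3) = 29.
Row 3 must total 206; the given cells sum to 150, so (3,4) = 56.
The remaining cell in row 4 is (4,3) = 206 − 141 = 65.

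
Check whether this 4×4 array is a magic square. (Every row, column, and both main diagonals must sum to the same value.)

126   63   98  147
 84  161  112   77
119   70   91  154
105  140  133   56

Row 1: 126 + 63 + 98 + 147 = 434.
Row 2: 84 + 161 + 112 + 77 = 434.
Row 3: 119 + 70 + 91 + 154 = 434.
Row 4: 105 + 140 + 133 + 56 = 434.
Column 1: 126 + 84 + 119 + 105 = 434.
Column 2: 63 + 161 + 70 + 140 = 434.
Column 3: 98 + 112 + 91 + 133 = 434.
Column 4: 147 + 77 + 154 + 56 = 434.
Main diagonal: 126 + 161 + 91 + 56 = 434.
Anti-diagonal: 147 + 112 + 70 + 105 = 434.
All lines sum to 434.

Yes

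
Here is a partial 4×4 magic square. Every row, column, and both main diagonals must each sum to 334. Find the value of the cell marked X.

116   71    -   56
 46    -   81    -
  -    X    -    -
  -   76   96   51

86

From row 1, 334 − (116 + 71 + 56) gives (1,3) = 91.
Row 4 needs 334; the known cells sum to 223, so (4,1) = 111.
Column 1: 116 + 46 + 111 + ? = 334, so (3,1) = 61.
The remaining cell in column 3 is (3,3) = 334 − 268 = 66.
Main diagonal must total 334; the given cells sum to 233, so (2,2) = 101.
Anti-diagonal: 56 + 81 + 111 + ? = 334, so (3,2) = 86.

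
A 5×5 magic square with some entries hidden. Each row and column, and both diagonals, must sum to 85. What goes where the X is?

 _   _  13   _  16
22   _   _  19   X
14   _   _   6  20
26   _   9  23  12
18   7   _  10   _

8

Using row 4: 26 + 9 + 23 + 12 + ? → (4,2) = 85 − 70 = 15.
Using column 1: 22 + 14 + 26 + 18 + ? → (1,1) = 85 − 80 = 5.
Using column 4: 19 + 6 + 23 + 10 + ? → (1,4) = 85 − 58 = 27.
Anti-diagonal must total 85; the given cells sum to 68, so (3,3) = 17.
Row 1 needs 85; the known cells sum to 61, so (1,2) = 24.
Using row 3: 14 + 17 + 6 + 20 + ? → (3,2) = 85 − 57 = 28.
Column 2 must total 85; the given cells sum to 74, so (2,2) = 11.
Main diagonal: 5 + 11 + 17 + 23 + ? = 85, so (5,5) = 29.
Row 5 must total 85; the given cells sum to 64, so (5,3) = 21.
Using column 3: 13 + 17 + 9 + 21 + ? → (2,3) = 85 − 60 = 25.
Column 5 must total 85; the given cells sum to 77, so (2,5) = 8.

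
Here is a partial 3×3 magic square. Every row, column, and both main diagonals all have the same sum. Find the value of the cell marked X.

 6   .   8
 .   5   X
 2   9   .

3

Anti-diagonal is complete and sums to 15; that is the magic constant.
Row 1 must total 15; the given cells sum to 14, so (1,2) = 1.
Row 3 must total 15; the given cells sum to 11, so (3,3) = 4.
From column 1, 15 − (6 + 2) gives (2,1) = 7.
From column 3, 15 − (8 + 4) gives (2,3) = 3.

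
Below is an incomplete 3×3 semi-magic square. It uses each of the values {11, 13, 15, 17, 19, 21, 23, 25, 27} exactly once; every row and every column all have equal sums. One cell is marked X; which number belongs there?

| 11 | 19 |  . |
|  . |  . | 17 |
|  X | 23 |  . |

The 9 entries sum to 171, so each line sums to 171/3 = 57.
Using row 1: 11 + 19 + ? → (1,3) = 57 − 30 = 27.
Column 2 must total 57; the given cells sum to 42, so (2,2) = 15.
Column 3 needs 57; the known cells sum to 44, so (3,3) = 13.
Row 2: 15 + 17 + ? = 57, so (2,1) = 25.
Row 3 must total 57; the given cells sum to 36, so (3,1) = 21.

21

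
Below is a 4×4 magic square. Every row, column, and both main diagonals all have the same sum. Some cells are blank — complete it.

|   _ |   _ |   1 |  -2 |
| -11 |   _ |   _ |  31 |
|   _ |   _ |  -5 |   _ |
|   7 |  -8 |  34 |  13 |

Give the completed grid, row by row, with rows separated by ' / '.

28 19 1 -2 / -11 10 16 31 / 22 25 -5 4 / 7 -8 34 13

Row 4 is already complete: 7 + -8 + 34 + 13 = 46, so that is the magic constant.
Column 3: 1 + (-5) + 34 + ? = 46, so (2,3) = 16.
Column 4: -2 + 31 + 13 + ? = 46, so (3,4) = 4.
Using anti-diagonal: -2 + 16 + 7 + ? → (3,2) = 46 − 21 = 25.
Row 2: -11 + 16 + 31 + ? = 46, so (2,2) = 10.
From row 3, 46 − (25 + (-5) + 4) gives (3,1) = 22.
From column 1, 46 − (-11 + 22 + 7) gives (1,1) = 28.
Column 2 needs 46; the known cells sum to 27, so (1,2) = 19.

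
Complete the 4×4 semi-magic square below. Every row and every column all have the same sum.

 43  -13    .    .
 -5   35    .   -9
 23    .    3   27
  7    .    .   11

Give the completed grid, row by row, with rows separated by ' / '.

43 -13 -1 39 / -5 35 47 -9 / 23 15 3 27 / 7 31 19 11

Column 1 is already complete: 43 + -5 + 23 + 7 = 68, so that is the magic constant.
Row 2 needs 68; the known cells sum to 21, so (2,3) = 47.
From row 3, 68 − (23 + 3 + 27) gives (3,2) = 15.
Using column 2: -13 + 35 + 15 + ? → (4,2) = 68 − 37 = 31.
Column 4: -9 + 27 + 11 + ? = 68, so (1,4) = 39.
The remaining cell in row 1 is (1,3) = 68 − 69 = -1.
The remaining cell in row 4 is (4,3) = 68 − 49 = 19.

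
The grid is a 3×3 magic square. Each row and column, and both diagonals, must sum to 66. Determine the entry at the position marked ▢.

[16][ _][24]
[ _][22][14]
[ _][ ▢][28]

18

From row 1, 66 − (16 + 24) gives (1,2) = 26.
From row 2, 66 − (22 + 14) gives (2,1) = 30.
The remaining cell in column 1 is (3,1) = 66 − 46 = 20.
Column 2: 26 + 22 + ? = 66, so (3,2) = 18.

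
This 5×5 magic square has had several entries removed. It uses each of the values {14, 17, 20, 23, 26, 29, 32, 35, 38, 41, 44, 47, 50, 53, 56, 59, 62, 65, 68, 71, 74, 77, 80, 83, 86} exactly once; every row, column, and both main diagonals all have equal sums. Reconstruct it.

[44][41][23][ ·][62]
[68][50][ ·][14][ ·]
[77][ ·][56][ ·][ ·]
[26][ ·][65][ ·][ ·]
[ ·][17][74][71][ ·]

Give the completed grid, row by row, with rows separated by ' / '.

The 25 entries sum to 1250, so each line sums to 1250/5 = 250.
From row 1, 250 − (44 + 41 + 23 + 62) gives (1,4) = 80.
Column 1: 44 + 68 + 77 + 26 + ? = 250, so (5,1) = 35.
Column 3 must total 250; the given cells sum to 218, so (2,3) = 32.
The remaining cell in anti-diagonal is (4,2) = 250 − 167 = 83.
From row 2, 250 − (68 + 50 + 32 + 14) gives (2,5) = 86.
Using row 5: 35 + 17 + 74 + 71 + ? → (5,5) = 250 − 197 = 53.
Using column 2: 41 + 50 + 83 + 17 + ? → (3,2) = 250 − 191 = 59.
Using main diagonal: 44 + 50 + 56 + 53 + ? → (4,4) = 250 − 203 = 47.
The remaining cell in row 4 is (4,5) = 250 − 221 = 29.
Column 4 needs 250; the known cells sum to 212, so (3,4) = 38.
Column 5: 62 + 86 + 29 + 53 + ? = 250, so (3,5) = 20.

44 41 23 80 62 / 68 50 32 14 86 / 77 59 56 38 20 / 26 83 65 47 29 / 35 17 74 71 53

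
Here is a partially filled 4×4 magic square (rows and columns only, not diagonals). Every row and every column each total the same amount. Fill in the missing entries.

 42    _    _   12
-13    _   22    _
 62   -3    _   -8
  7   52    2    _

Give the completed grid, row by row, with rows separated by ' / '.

42 17 27 12 / -13 32 22 57 / 62 -3 47 -8 / 7 52 2 37

Column 1 is already complete: 42 + -13 + 62 + 7 = 98, so that is the magic constant.
Row 3 must total 98; the given cells sum to 51, so (3,3) = 47.
Row 4 must total 98; the given cells sum to 61, so (4,4) = 37.
The remaining cell in column 3 is (1,3) = 98 − 71 = 27.
The remaining cell in column 4 is (2,4) = 98 − 41 = 57.
Row 1: 42 + 27 + 12 + ? = 98, so (1,2) = 17.
Row 2 needs 98; the known cells sum to 66, so (2,2) = 32.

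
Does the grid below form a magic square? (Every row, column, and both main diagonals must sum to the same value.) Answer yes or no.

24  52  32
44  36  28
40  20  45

Row 1: 24 + 52 + 32 = 108.
Row 2: 44 + 36 + 28 = 108.
Row 3: 40 + 20 + 45 = 105.
Column 1: 24 + 44 + 40 = 108.
Column 2: 52 + 36 + 20 = 108.
Column 3: 32 + 28 + 45 = 105.
Main diagonal: 24 + 36 + 45 = 105.
Anti-diagonal: 32 + 36 + 40 = 108.

No — column 1 sums to 108 but main diagonal sums to 105.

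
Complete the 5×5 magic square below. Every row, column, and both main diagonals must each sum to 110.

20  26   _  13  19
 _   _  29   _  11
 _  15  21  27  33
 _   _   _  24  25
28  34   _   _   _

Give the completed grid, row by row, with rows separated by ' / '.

Row 1 must total 110; the given cells sum to 78, so (1,3) = 32.
Row 3 must total 110; the given cells sum to 96, so (3,1) = 14.
Column 5: 19 + 11 + 33 + 25 + ? = 110, so (5,5) = 22.
Main diagonal needs 110; the known cells sum to 87, so (2,2) = 23.
Column 2 needs 110; the known cells sum to 98, so (4,2) = 12.
The remaining cell in anti-diagonal is (2,4) = 110 − 80 = 30.
The remaining cell in row 2 is (2,1) = 110 − 93 = 17.
From column 1, 110 − (20 + 17 + 14 + 28) gives (4,1) = 31.
From column 4, 110 − (13 + 30 + 27 + 24) gives (5,4) = 16.
Row 4 needs 110; the known cells sum to 92, so (4,3) = 18.
The remaining cell in row 5 is (5,3) = 110 − 100 = 10.

20 26 32 13 19 / 17 23 29 30 11 / 14 15 21 27 33 / 31 12 18 24 25 / 28 34 10 16 22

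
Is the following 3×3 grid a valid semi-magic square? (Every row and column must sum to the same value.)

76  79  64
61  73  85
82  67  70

Row 1: 76 + 79 + 64 = 219.
Row 2: 61 + 73 + 85 = 219.
Row 3: 82 + 67 + 70 = 219.
Column 1: 76 + 61 + 82 = 219.
Column 2: 79 + 73 + 67 = 219.
Column 3: 64 + 85 + 70 = 219.
All lines sum to 219.

Yes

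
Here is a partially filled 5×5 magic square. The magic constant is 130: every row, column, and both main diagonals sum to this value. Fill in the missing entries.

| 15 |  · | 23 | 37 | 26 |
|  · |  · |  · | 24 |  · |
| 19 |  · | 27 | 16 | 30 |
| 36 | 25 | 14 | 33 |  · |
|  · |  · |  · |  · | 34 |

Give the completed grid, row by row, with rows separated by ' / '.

From row 1, 130 − (15 + 23 + 37 + 26) gives (1,2) = 29.
The remaining cell in row 3 is (3,2) = 130 − 92 = 38.
Row 4 needs 130; the known cells sum to 108, so (4,5) = 22.
The remaining cell in column 4 is (5,4) = 130 − 110 = 20.
The remaining cell in column 5 is (2,5) = 130 − 112 = 18.
Using main diagonal: 15 + 27 + 33 + 34 + ? → (2,2) = 130 − 109 = 21.
From anti-diagonal, 130 − (26 + 24 + 27 + 25) gives (5,1) = 28.
From column 1, 130 − (15 + 19 + 36 + 28) gives (2,1) = 32.
Column 2 must total 130; the given cells sum to 113, so (5,2) = 17.
Row 2: 32 + 21 + 24 + 18 + ? = 130, so (2,3) = 35.
Row 5 must total 130; the given cells sum to 99, so (5,3) = 31.

15 29 23 37 26 / 32 21 35 24 18 / 19 38 27 16 30 / 36 25 14 33 22 / 28 17 31 20 34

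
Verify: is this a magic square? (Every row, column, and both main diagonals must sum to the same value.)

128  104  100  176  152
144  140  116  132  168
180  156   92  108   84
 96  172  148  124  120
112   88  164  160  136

No — anti-diagonal sums to 660 but column 3 sums to 620.

Row 1: 128 + 104 + 100 + 176 + 152 = 660.
Row 2: 144 + 140 + 116 + 132 + 168 = 700.
Row 3: 180 + 156 + 92 + 108 + 84 = 620.
Row 4: 96 + 172 + 148 + 124 + 120 = 660.
Row 5: 112 + 88 + 164 + 160 + 136 = 660.
Column 1: 128 + 144 + 180 + 96 + 112 = 660.
Column 2: 104 + 140 + 156 + 172 + 88 = 660.
Column 3: 100 + 116 + 92 + 148 + 164 = 620.
Column 4: 176 + 132 + 108 + 124 + 160 = 700.
Column 5: 152 + 168 + 84 + 120 + 136 = 660.
Main diagonal: 128 + 140 + 92 + 124 + 136 = 620.
Anti-diagonal: 152 + 132 + 92 + 172 + 112 = 660.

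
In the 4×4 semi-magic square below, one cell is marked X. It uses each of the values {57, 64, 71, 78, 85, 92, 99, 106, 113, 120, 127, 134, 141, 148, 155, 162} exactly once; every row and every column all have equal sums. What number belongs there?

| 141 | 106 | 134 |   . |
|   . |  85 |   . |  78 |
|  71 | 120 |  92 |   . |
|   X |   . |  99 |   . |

The 16 entries sum to 1752, so each line sums to 1752/4 = 438.
Using row 1: 141 + 106 + 134 + ? → (1,4) = 438 − 381 = 57.
Using row 3: 71 + 120 + 92 + ? → (3,4) = 438 − 283 = 155.
Column 2 needs 438; the known cells sum to 311, so (4,2) = 127.
Column 3 needs 438; the known cells sum to 325, so (2,3) = 113.
Column 4 must total 438; the given cells sum to 290, so (4,4) = 148.
Row 2 must total 438; the given cells sum to 276, so (2,1) = 162.
Using row 4: 127 + 99 + 148 + ? → (4,1) = 438 − 374 = 64.

64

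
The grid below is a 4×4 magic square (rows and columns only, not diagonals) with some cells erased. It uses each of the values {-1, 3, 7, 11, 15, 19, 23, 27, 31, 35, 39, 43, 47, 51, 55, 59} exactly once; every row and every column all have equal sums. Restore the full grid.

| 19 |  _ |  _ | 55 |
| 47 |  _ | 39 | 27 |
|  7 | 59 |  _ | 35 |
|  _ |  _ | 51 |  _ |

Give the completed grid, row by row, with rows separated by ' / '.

The 16 entries sum to 464, so each line sums to 464/4 = 116.
From row 2, 116 − (47 + 39 + 27) gives (2,2) = 3.
From row 3, 116 − (7 + 59 + 35) gives (3,3) = 15.
Using column 1: 19 + 47 + 7 + ? → (4,1) = 116 − 73 = 43.
Column 3 must total 116; the given cells sum to 105, so (1,3) = 11.
Column 4 must total 116; the given cells sum to 117, so (4,4) = -1.
Row 1 needs 116; the known cells sum to 85, so (1,2) = 31.
Row 4 must total 116; the given cells sum to 93, so (4,2) = 23.

19 31 11 55 / 47 3 39 27 / 7 59 15 35 / 43 23 51 -1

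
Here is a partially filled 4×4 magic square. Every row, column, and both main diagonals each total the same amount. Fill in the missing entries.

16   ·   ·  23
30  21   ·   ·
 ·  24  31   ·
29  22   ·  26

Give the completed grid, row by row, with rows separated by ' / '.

16 27 28 23 / 30 21 18 25 / 19 24 31 20 / 29 22 17 26

Main diagonal is already complete: 16 + 21 + 31 + 26 = 94, so that is the magic constant.
From row 4, 94 − (29 + 22 + 26) gives (4,3) = 17.
From column 1, 94 − (16 + 30 + 29) gives (3,1) = 19.
Column 2 needs 94; the known cells sum to 67, so (1,2) = 27.
Anti-diagonal: 23 + 24 + 29 + ? = 94, so (2,3) = 18.
From row 1, 94 − (16 + 27 + 23) gives (1,3) = 28.
The remaining cell in row 2 is (2,4) = 94 − 69 = 25.
Using row 3: 19 + 24 + 31 + ? → (3,4) = 94 − 74 = 20.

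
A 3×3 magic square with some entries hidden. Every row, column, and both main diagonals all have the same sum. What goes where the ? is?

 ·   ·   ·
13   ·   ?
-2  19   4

Row 3 is complete and sums to 21; that is the magic constant.
Using column 1: 13 + (-2) + ? → (1,1) = 21 − 11 = 10.
Main diagonal: 10 + 4 + ? = 21, so (2,2) = 7.
The remaining cell in anti-diagonal is (1,3) = 21 − 5 = 16.
Row 1: 10 + 16 + ? = 21, so (1,2) = -5.
Using row 2: 13 + 7 + ? → (2,3) = 21 − 20 = 1.

1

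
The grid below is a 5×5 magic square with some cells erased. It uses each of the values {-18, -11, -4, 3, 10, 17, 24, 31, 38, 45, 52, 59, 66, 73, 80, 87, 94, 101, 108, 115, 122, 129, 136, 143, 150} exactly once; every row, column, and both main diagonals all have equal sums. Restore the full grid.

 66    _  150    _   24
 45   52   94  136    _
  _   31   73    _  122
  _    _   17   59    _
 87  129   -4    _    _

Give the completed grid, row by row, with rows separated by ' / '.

66 108 150 -18 24 / 45 52 94 136 3 / -11 31 73 115 122 / 143 10 17 59 101 / 87 129 -4 38 80

The 25 entries sum to 1650, so each line sums to 1650/5 = 330.
Row 2 needs 330; the known cells sum to 327, so (2,5) = 3.
Using main diagonal: 66 + 52 + 73 + 59 + ? → (5,5) = 330 − 250 = 80.
Anti-diagonal needs 330; the known cells sum to 320, so (4,2) = 10.
Row 5: 87 + 129 + (-4) + 80 + ? = 330, so (5,4) = 38.
Using column 2: 52 + 31 + 10 + 129 + ? → (1,2) = 330 − 222 = 108.
Column 5 must total 330; the given cells sum to 229, so (4,5) = 101.
Row 1 needs 330; the known cells sum to 348, so (1,4) = -18.
Row 4 must total 330; the given cells sum to 187, so (4,1) = 143.
Using column 1: 66 + 45 + 143 + 87 + ? → (3,1) = 330 − 341 = -11.
From column 4, 330 − (-18 + 136 + 59 + 38) gives (3,4) = 115.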